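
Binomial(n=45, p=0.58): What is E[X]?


E[X] = n*p = 45 * 0.58 = 26.1

26.1


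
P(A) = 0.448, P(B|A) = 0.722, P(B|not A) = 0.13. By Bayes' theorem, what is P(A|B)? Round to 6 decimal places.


P(A|B) = P(B|A)*P(A) / P(B), P(B) = P(B|A)*P(A) + P(B|not A)*P(not A)
P(B|A)*P(A) = 0.722 * 0.448 = 0.323456
P(B|not A)*P(not A) = 0.13 * 0.552 = 0.07176
P(B) = 0.323456 + 0.07176 = 0.395216
P(A|B) = 0.323456 / 0.395216 ≈ 0.81842840

0.818428


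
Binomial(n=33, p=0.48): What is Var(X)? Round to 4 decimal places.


Var = n*p*(1-p) = 33 * 0.48 * 0.52 = 8.2368

8.2368


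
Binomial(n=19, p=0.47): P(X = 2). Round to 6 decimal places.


P = C(n,k) * p^k * (1-p)^(n-k)
C(19,2) = 171
p^k = 0.47^2 = 0.2209
(1-p)^(n-k) = 0.53^17 ≈ 0.00002054423
P = 171 * 0.2209 * 0.00002054423 ≈ 0.000776

0.000776


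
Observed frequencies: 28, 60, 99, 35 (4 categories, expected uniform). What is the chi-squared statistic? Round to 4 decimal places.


chi2 = sum((O-E)^2/E), E = total/4
total = 222, E = 222/4 = 55.5
(28 - 55.5)^2 / 55.5 = 756.25 / 55.5 = 3025/222 ≈ 13.626126
(60 - 55.5)^2 / 55.5 = 20.25 / 55.5 = 27/74 ≈ 0.364865
(99 - 55.5)^2 / 55.5 = 1892.25 / 55.5 = 2523/74 ≈ 34.094595
(35 - 55.5)^2 / 55.5 = 420.25 / 55.5 = 1681/222 ≈ 7.572072
chi2 = 6178/111 ≈ 55.657658

55.6577


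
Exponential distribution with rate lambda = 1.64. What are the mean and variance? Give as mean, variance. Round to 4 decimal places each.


mean = 1/lam, var = 1/lam^2
mean = 1 / 1.64 = 25/41 ≈ 0.609756
lam^2 = 1.64^2 = 2.6896
var = 1 / 2.6896 = 625/1681 ≈ 0.371802

0.6098, 0.3718


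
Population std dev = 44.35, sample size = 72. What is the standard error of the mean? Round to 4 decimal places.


SE = sigma / sqrt(n)
sqrt(72) ≈ 8.485281
SE = 44.35 / 8.485281 ≈ 5.226698

5.2267


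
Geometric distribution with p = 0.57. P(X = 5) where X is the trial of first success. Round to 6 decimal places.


P = (1-p)^(k-1) * p
(1-p)^(k-1) = 0.43^4 = 0.03418801
P = 0.03418801 * 0.57 ≈ 0.01948717

0.019487


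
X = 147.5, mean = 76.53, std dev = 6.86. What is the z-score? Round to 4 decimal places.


z = (X - mu) / sigma
X - mu = 147.5 - 76.53 = 70.97
z = 70.97 / 6.86 = 7097/686 ≈ 10.345481

10.3455


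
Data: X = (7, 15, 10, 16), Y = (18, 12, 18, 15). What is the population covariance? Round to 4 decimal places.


Cov = (1/n)*sum((xi-xbar)(yi-ybar))
n = 4, xbar = 48/4 = 12, ybar = 63/4 = 15.75
sum((xi-xbar)(yi-ybar)) = -30
Cov = -30 / 4 = -7.5

-7.5000


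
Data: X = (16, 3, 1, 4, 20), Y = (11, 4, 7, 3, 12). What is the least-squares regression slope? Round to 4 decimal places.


b = sum((xi-xbar)(yi-ybar)) / sum((xi-xbar)^2)
n = 5, xbar = 44/5 = 8.8, ybar = 37/5 = 7.4
Sxy = sum((xi-xbar)(yi-ybar)) = 121.4
Sxx = sum((xi-xbar)^2) = 294.8
b = Sxy / Sxx = 607/1474 ≈ 0.411805

0.4118


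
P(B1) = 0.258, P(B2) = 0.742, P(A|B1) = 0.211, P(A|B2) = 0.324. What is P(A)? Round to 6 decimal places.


P(A) = P(A|B1)*P(B1) + P(A|B2)*P(B2)
P(A|B1)*P(B1) = 0.211 * 0.258 = 0.054438
P(A|B2)*P(B2) = 0.324 * 0.742 = 0.240408
P(A) = 0.054438 + 0.240408 = 0.294846

0.294846


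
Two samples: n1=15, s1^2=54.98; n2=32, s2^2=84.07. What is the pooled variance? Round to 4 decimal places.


sp^2 = ((n1-1)*s1^2 + (n2-1)*s2^2)/(n1+n2-2)
(n1-1)*s1^2 = 14 * 54.98 = 769.72
(n2-1)*s2^2 = 31 * 84.07 = 2606.17
numerator = 769.72 + 2606.17 = 3375.89
n1+n2-2 = 45
sp^2 = 3375.89 / 45 = 337589/4500 ≈ 75.019778

75.0198


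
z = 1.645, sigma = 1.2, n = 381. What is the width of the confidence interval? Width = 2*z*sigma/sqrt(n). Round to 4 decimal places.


width = 2*z*sigma/sqrt(n)
2*z*sigma = 2 * 1.645 * 1.2 = 3.948
sqrt(381) ≈ 19.519221
width = 3.948 / 19.519221 ≈ 0.202262

0.2023


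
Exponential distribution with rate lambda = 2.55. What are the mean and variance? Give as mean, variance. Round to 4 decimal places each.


mean = 1/lam, var = 1/lam^2
mean = 1 / 2.55 = 20/51 ≈ 0.392157
lam^2 = 2.55^2 = 6.5025
var = 1 / 6.5025 = 400/2601 ≈ 0.153787

0.3922, 0.1538


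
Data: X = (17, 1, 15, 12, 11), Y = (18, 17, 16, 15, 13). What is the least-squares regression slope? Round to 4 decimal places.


b = sum((xi-xbar)(yi-ybar)) / sum((xi-xbar)^2)
n = 5, xbar = 56/5 = 11.2, ybar = 79/5 = 15.8
Sxy = sum((xi-xbar)(yi-ybar)) = 1.2
Sxx = sum((xi-xbar)^2) = 152.8
b = Sxy / Sxx = 3/382 ≈ 0.007853

0.0079


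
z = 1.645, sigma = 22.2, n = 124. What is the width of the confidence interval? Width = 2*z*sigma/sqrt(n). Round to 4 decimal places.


width = 2*z*sigma/sqrt(n)
2*z*sigma = 2 * 1.645 * 22.2 = 73.038
sqrt(124) ≈ 11.135529
width = 73.038 / 11.135529 ≈ 6.559006

6.5590


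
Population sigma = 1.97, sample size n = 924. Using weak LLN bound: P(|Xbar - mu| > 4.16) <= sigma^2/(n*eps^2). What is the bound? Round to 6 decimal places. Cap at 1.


bound = min(1, sigma^2/(n*eps^2))
sigma^2 = 1.97^2 = 3.8809
n*eps^2 = 924 * 4.16^2 = 924 * 17.3056 = 15990.3744
sigma^2/(n*eps^2) = 3.8809 / 15990.3744 ≈ 0.00024270

0.000243


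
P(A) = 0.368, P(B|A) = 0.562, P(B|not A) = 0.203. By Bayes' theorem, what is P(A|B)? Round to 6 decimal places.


P(A|B) = P(B|A)*P(A) / P(B), P(B) = P(B|A)*P(A) + P(B|not A)*P(not A)
P(B|A)*P(A) = 0.562 * 0.368 = 0.206816
P(B|not A)*P(not A) = 0.203 * 0.632 = 0.128296
P(B) = 0.206816 + 0.128296 = 0.335112
P(A|B) = 0.206816 / 0.335112 ≈ 0.61715486

0.617155


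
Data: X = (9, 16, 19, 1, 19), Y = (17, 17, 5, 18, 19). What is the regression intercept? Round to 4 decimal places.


a = ybar - b*xbar, where b = sum((xi-xbar)(yi-ybar)) / sum((xi-xbar)^2)
n = 5, xbar = 64/5 = 12.8, ybar = 76/5 = 15.2
Sxy = sum((xi-xbar)(yi-ybar)) = -73.8
Sxx = sum((xi-xbar)^2) = 240.8
b = Sxy / Sxx = -369/1204 ≈ -0.306478
a = 15.2 - (-0.306478) * 12.8 = 5756/301 ≈ 19.122924

19.1229


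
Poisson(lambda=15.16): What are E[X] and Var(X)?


E[X] = Var(X) = lambda = 15.16

15.16, 15.16


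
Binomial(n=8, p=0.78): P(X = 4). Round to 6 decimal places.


P = C(n,k) * p^k * (1-p)^(n-k)
C(8,4) = 70
p^k = 0.78^4 ≈ 0.3701506
(1-p)^(n-k) = 0.22^4 = 0.00234256
P = 70 * 0.3701506 * 0.00234256 ≈ 0.060697

0.060697


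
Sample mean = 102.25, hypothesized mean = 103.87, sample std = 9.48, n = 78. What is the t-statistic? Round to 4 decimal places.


t = (xbar - mu0) / (s/sqrt(n))
xbar - mu0 = 102.25 - 103.87 = -1.62
sqrt(78) ≈ 8.83176087
s/sqrt(n) = 9.48 / 8.83176087 ≈ 1.07339863
t = -1.62 / 1.07339863 ≈ -1.509225

-1.5092


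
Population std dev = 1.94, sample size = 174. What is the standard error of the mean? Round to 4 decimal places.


SE = sigma / sqrt(n)
sqrt(174) ≈ 13.190906
SE = 1.94 / 13.190906 ≈ 0.147071

0.1471


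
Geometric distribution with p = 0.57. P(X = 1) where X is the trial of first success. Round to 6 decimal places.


P = (1-p)^(k-1) * p
(1-p)^(k-1) = 0.43^0 = 1
P = 1 * 0.57 = 0.57

0.570000


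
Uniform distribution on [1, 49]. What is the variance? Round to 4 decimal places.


Var = (b-a)^2 / 12
(b-a)^2 = (49 - 1)^2 = 2304
Var = 2304/12 = 192

192.0000


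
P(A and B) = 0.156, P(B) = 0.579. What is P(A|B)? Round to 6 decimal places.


P(A|B) = P(A and B) / P(B) = 0.156 / 0.579 = 52/193 ≈ 0.26943005

0.269430


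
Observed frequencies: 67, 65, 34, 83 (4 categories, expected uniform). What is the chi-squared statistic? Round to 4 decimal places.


chi2 = sum((O-E)^2/E), E = total/4
total = 249, E = 249/4 = 62.25
(67 - 62.25)^2 / 62.25 = 22.5625 / 62.25 = 361/996 ≈ 0.362450
(65 - 62.25)^2 / 62.25 = 7.5625 / 62.25 = 121/996 ≈ 0.121486
(34 - 62.25)^2 / 62.25 = 798.0625 / 62.25 = 12769/996 ≈ 12.820281
(83 - 62.25)^2 / 62.25 = 430.5625 / 62.25 = 83/12 ≈ 6.916667
chi2 = 5035/249 ≈ 20.220884

20.2209


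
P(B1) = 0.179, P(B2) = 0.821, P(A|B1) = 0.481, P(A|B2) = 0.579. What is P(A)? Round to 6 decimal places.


P(A) = P(A|B1)*P(B1) + P(A|B2)*P(B2)
P(A|B1)*P(B1) = 0.481 * 0.179 = 0.086099
P(A|B2)*P(B2) = 0.579 * 0.821 = 0.475359
P(A) = 0.086099 + 0.475359 = 0.561458

0.561458


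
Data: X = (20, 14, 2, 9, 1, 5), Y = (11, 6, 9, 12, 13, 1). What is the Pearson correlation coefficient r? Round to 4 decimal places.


r = sum((xi-xbar)(yi-ybar)) / sqrt(sum((xi-xbar)^2) * sum((yi-ybar)^2))
n = 6, xbar = 51/6 = 8.5, ybar = 52/6 = 26/3 ≈ 8.666667
Sxy = sum((xi-xbar)(yi-ybar)) = 6
Sxx = sum((xi-xbar)^2) = 273.5
Syy = sum((yi-ybar)^2) = 304/3 ≈ 101.333333
sqrt(Sxx*Syy) ≈ 166.477226
r = Sxy / sqrt(Sxx*Syy) = 6 / 166.477226 ≈ 0.036041

0.0360


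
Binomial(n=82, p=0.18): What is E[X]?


E[X] = n*p = 82 * 0.18 = 14.76

14.76


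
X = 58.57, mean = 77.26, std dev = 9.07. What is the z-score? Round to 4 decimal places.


z = (X - mu) / sigma
X - mu = 58.57 - 77.26 = -18.69
z = -18.69 / 9.07 = -1869/907 ≈ -2.060639

-2.0606


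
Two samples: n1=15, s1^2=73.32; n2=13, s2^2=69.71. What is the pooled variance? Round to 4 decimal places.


sp^2 = ((n1-1)*s1^2 + (n2-1)*s2^2)/(n1+n2-2)
(n1-1)*s1^2 = 14 * 73.32 = 1026.48
(n2-1)*s2^2 = 12 * 69.71 = 836.52
numerator = 1026.48 + 836.52 = 1863
n1+n2-2 = 26
sp^2 = 1863 / 26 = 1863/26 ≈ 71.653846

71.6538


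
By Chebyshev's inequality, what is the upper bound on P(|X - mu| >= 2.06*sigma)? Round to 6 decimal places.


P <= 1/k^2
k^2 = 2.06^2 = 4.2436
1/k^2 = 1 / 4.2436 ≈ 0.23564898

0.235649


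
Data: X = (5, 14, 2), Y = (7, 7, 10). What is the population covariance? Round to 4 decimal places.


Cov = (1/n)*sum((xi-xbar)(yi-ybar))
n = 3, xbar = 21/3 = 7, ybar = 24/3 = 8
sum((xi-xbar)(yi-ybar)) = -15
Cov = -15 / 3 = -5

-5.0000


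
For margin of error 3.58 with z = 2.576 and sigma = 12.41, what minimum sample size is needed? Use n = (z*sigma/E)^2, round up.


z*sigma/E = 2.576 * 12.41 / 3.58 ≈ 8.929654
(z*sigma/E)^2 ≈ 79.738714
round up: n = 80

80


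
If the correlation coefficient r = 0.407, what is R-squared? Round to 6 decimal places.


R^2 = r^2 = (0.407)^2 = 0.165649

0.165649


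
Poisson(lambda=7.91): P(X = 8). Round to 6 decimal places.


P = e^(-lam) * lam^k / k!
e^(-7.91) ≈ 0.0003670546
lam^k = 7.91^8 ≈ 15325401.741711
k! = 8! = 40320
P = 0.0003670546 * 15325401.741711 / 40320 ≈ 0.139515

0.139515


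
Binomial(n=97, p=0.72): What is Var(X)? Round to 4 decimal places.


Var = n*p*(1-p) = 97 * 0.72 * 0.28 = 19.5552

19.5552


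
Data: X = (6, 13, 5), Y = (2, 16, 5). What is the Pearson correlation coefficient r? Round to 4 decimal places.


r = sum((xi-xbar)(yi-ybar)) / sqrt(sum((xi-xbar)^2) * sum((yi-ybar)^2))
n = 3, xbar = 24/3 = 8, ybar = 23/3 ≈ 7.666667
Sxy = sum((xi-xbar)(yi-ybar)) = 61
Sxx = sum((xi-xbar)^2) = 38
Syy = sum((yi-ybar)^2) = 326/3 ≈ 108.666667
sqrt(Sxx*Syy) ≈ 64.259889
r = Sxy / sqrt(Sxx*Syy) = 61 / 64.259889 ≈ 0.949270

0.9493


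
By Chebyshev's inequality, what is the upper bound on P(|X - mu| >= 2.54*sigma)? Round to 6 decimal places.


P <= 1/k^2
k^2 = 2.54^2 = 6.4516
1/k^2 = 1 / 6.4516 ≈ 0.15500031

0.155000


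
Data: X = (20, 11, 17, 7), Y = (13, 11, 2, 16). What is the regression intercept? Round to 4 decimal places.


a = ybar - b*xbar, where b = sum((xi-xbar)(yi-ybar)) / sum((xi-xbar)^2)
n = 4, xbar = 55/4 = 13.75, ybar = 42/4 = 10.5
Sxy = sum((xi-xbar)(yi-ybar)) = -50.5
Sxx = sum((xi-xbar)^2) = 102.75
b = Sxy / Sxx = -202/411 ≈ -0.491484
a = 10.5 - (-0.491484) * 13.75 = 7093/411 ≈ 17.257908

17.2579


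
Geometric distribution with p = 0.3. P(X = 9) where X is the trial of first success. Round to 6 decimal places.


P = (1-p)^(k-1) * p
(1-p)^(k-1) = 0.7^8 = 0.05764801
P = 0.05764801 * 0.3 ≈ 0.01729440

0.017294


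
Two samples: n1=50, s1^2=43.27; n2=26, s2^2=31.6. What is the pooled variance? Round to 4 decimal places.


sp^2 = ((n1-1)*s1^2 + (n2-1)*s2^2)/(n1+n2-2)
(n1-1)*s1^2 = 49 * 43.27 = 2120.23
(n2-1)*s2^2 = 25 * 31.6 = 790
numerator = 2120.23 + 790 = 2910.23
n1+n2-2 = 74
sp^2 = 2910.23 / 74 = 291023/7400 ≈ 39.327432

39.3274


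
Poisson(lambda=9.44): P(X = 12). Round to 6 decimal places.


P = e^(-lam) * lam^k / k!
e^(-9.44) ≈ 0.00007948041
lam^k = 9.44^12 ≈ 500799551862.631754
k! = 12! = 479001600
P = 0.00007948041 * 500799551862.631754 / 479001600 ≈ 0.083097

0.083097


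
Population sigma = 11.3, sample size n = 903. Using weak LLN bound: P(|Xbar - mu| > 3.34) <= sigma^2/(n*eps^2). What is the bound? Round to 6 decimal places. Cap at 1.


bound = min(1, sigma^2/(n*eps^2))
sigma^2 = 11.3^2 = 127.69
n*eps^2 = 903 * 3.34^2 = 903 * 11.1556 = 10073.5068
sigma^2/(n*eps^2) = 127.69 / 10073.5068 ≈ 0.01267582

0.012676


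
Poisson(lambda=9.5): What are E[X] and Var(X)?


E[X] = Var(X) = lambda = 9.5

9.5, 9.5


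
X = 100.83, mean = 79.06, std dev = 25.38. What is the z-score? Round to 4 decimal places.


z = (X - mu) / sigma
X - mu = 100.83 - 79.06 = 21.77
z = 21.77 / 25.38 = 2177/2538 ≈ 0.857762

0.8578


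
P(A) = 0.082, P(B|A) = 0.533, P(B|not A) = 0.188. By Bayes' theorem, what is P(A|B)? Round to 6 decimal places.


P(A|B) = P(B|A)*P(A) / P(B), P(B) = P(B|A)*P(A) + P(B|not A)*P(not A)
P(B|A)*P(A) = 0.533 * 0.082 = 0.043706
P(B|not A)*P(not A) = 0.188 * 0.918 = 0.172584
P(B) = 0.043706 + 0.172584 = 0.21629
P(A|B) = 0.043706 / 0.21629 ≈ 0.20207129

0.202071


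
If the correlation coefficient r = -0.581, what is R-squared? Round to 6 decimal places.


R^2 = r^2 = (-0.581)^2 = 0.337561

0.337561


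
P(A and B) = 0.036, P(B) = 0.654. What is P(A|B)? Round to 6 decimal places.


P(A|B) = P(A and B) / P(B) = 0.036 / 0.654 = 6/109 ≈ 0.05504587

0.055046


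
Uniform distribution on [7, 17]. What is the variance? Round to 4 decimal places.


Var = (b-a)^2 / 12
(b-a)^2 = (17 - 7)^2 = 100
Var = 100/12 ≈ 8.333333

8.3333


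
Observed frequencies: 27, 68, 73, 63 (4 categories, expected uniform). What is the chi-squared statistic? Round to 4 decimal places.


chi2 = sum((O-E)^2/E), E = total/4
total = 231, E = 231/4 = 57.75
(27 - 57.75)^2 / 57.75 = 945.5625 / 57.75 = 5043/308 ≈ 16.373377
(68 - 57.75)^2 / 57.75 = 105.0625 / 57.75 = 1681/924 ≈ 1.819264
(73 - 57.75)^2 / 57.75 = 232.5625 / 57.75 = 3721/924 ≈ 4.027056
(63 - 57.75)^2 / 57.75 = 27.5625 / 57.75 = 21/44 ≈ 0.477273
chi2 = 749/33 ≈ 22.696970

22.6970


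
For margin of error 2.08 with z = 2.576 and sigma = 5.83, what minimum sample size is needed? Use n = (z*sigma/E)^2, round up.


z*sigma/E = 2.576 * 5.83 / 2.08 ≈ 7.220231
(z*sigma/E)^2 ≈ 52.131732
round up: n = 53

53


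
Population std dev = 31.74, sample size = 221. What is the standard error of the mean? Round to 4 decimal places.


SE = sigma / sqrt(n)
sqrt(221) ≈ 14.866069
SE = 31.74 / 14.866069 ≈ 2.135063

2.1351


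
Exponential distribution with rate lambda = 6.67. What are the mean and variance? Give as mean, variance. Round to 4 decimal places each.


mean = 1/lam, var = 1/lam^2
mean = 1 / 6.67 = 100/667 ≈ 0.149925
lam^2 = 6.67^2 = 44.4889
var = 1 / 44.4889 ≈ 0.022478

0.1499, 0.0225


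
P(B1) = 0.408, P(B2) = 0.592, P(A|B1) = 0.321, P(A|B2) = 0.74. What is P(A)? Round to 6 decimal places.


P(A) = P(A|B1)*P(B1) + P(A|B2)*P(B2)
P(A|B1)*P(B1) = 0.321 * 0.408 = 0.130968
P(A|B2)*P(B2) = 0.74 * 0.592 = 0.43808
P(A) = 0.130968 + 0.43808 = 0.569048

0.569048


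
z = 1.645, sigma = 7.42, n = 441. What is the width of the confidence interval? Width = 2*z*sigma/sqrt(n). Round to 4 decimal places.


width = 2*z*sigma/sqrt(n)
2*z*sigma = 2 * 1.645 * 7.42 = 24.4118
sqrt(441) = 21
width = 24.4118 / 21 ≈ 1.162467

1.1625


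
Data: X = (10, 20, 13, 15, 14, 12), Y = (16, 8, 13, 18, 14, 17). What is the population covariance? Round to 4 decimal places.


Cov = (1/n)*sum((xi-xbar)(yi-ybar))
n = 6, xbar = 84/6 = 14, ybar = 86/6 = 43/3 ≈ 14.333333
sum((xi-xbar)(yi-ybar)) = -45
Cov = -45 / 6 = -7.5

-7.5000


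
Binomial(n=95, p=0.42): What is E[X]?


E[X] = n*p = 95 * 0.42 = 39.9

39.9


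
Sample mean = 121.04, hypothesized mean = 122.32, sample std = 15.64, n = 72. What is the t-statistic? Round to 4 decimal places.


t = (xbar - mu0) / (s/sqrt(n))
xbar - mu0 = 121.04 - 122.32 = -1.28
sqrt(72) ≈ 8.48528137
s/sqrt(n) = 15.64 / 8.48528137 ≈ 1.84319168
t = -1.28 / 1.84319168 ≈ -0.694448

-0.6944


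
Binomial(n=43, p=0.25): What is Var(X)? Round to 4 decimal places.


Var = n*p*(1-p) = 43 * 0.25 * 0.75 = 8.0625

8.0625


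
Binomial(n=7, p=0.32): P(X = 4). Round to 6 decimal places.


P = C(n,k) * p^k * (1-p)^(n-k)
C(7,4) = 35
p^k = 0.32^4 = 0.01048576
(1-p)^(n-k) = 0.68^3 = 0.314432
P = 35 * 0.01048576 * 0.314432 ≈ 0.115397

0.115397


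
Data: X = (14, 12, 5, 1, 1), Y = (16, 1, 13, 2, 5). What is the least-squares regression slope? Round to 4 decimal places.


b = sum((xi-xbar)(yi-ybar)) / sum((xi-xbar)^2)
n = 5, xbar = 33/5 = 6.6, ybar = 37/5 = 7.4
Sxy = sum((xi-xbar)(yi-ybar)) = 63.8
Sxx = sum((xi-xbar)^2) = 149.2
b = Sxy / Sxx = 319/746 ≈ 0.427614

0.4276


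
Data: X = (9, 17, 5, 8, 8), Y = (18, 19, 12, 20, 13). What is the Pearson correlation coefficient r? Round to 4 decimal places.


r = sum((xi-xbar)(yi-ybar)) / sqrt(sum((xi-xbar)^2) * sum((yi-ybar)^2))
n = 5, xbar = 47/5 = 9.4, ybar = 82/5 = 16.4
Sxy = sum((xi-xbar)(yi-ybar)) = 38.2
Sxx = sum((xi-xbar)^2) = 81.2
Syy = sum((yi-ybar)^2) = 53.2
sqrt(Sxx*Syy) ≈ 65.725490
r = Sxy / sqrt(Sxx*Syy) = 38.2 / 65.725490 ≈ 0.581205

0.5812


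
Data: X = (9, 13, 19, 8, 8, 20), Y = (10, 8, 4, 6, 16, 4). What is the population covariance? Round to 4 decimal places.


Cov = (1/n)*sum((xi-xbar)(yi-ybar))
n = 6, xbar = 77/6 ≈ 12.833333, ybar = 48/6 = 8
sum((xi-xbar)(yi-ybar)) = -90
Cov = -90 / 6 = -15

-15.0000


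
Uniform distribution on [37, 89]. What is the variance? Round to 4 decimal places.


Var = (b-a)^2 / 12
(b-a)^2 = (89 - 37)^2 = 2704
Var = 2704/12 ≈ 225.333333

225.3333


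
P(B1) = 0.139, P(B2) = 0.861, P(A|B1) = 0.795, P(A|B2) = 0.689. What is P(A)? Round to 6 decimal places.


P(A) = P(A|B1)*P(B1) + P(A|B2)*P(B2)
P(A|B1)*P(B1) = 0.795 * 0.139 = 0.110505
P(A|B2)*P(B2) = 0.689 * 0.861 = 0.593229
P(A) = 0.110505 + 0.593229 = 0.703734

0.703734


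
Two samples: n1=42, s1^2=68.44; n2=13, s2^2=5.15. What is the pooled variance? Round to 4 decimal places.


sp^2 = ((n1-1)*s1^2 + (n2-1)*s2^2)/(n1+n2-2)
(n1-1)*s1^2 = 41 * 68.44 = 2806.04
(n2-1)*s2^2 = 12 * 5.15 = 61.8
numerator = 2806.04 + 61.8 = 2867.84
n1+n2-2 = 53
sp^2 = 2867.84 / 53 = 71696/1325 ≈ 54.110189

54.1102


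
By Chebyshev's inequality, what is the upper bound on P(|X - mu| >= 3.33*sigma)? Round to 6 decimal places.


P <= 1/k^2
k^2 = 3.33^2 = 11.0889
1/k^2 = 1 / 11.0889 ≈ 0.09018027

0.090180


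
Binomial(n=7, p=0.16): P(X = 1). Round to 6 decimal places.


P = C(n,k) * p^k * (1-p)^(n-k)
C(7,1) = 7
p^k = 0.16^1 = 0.16
(1-p)^(n-k) = 0.84^6 ≈ 0.3512980
P = 7 * 0.16 * 0.3512980 ≈ 0.393454

0.393454


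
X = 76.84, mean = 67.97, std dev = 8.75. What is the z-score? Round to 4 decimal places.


z = (X - mu) / sigma
X - mu = 76.84 - 67.97 = 8.87
z = 8.87 / 8.75 = 887/875 ≈ 1.013714

1.0137


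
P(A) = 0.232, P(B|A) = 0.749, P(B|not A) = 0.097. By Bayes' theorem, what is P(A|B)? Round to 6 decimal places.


P(A|B) = P(B|A)*P(A) / P(B), P(B) = P(B|A)*P(A) + P(B|not A)*P(not A)
P(B|A)*P(A) = 0.749 * 0.232 = 0.173768
P(B|not A)*P(not A) = 0.097 * 0.768 = 0.074496
P(B) = 0.173768 + 0.074496 = 0.248264
P(A|B) = 0.173768 / 0.248264 ≈ 0.69993233

0.699932


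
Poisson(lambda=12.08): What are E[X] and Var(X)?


E[X] = Var(X) = lambda = 12.08

12.08, 12.08


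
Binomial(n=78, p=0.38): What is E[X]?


E[X] = n*p = 78 * 0.38 = 29.64

29.64


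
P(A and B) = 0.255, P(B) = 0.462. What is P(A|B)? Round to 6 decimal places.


P(A|B) = P(A and B) / P(B) = 0.255 / 0.462 = 85/154 ≈ 0.55194805

0.551948


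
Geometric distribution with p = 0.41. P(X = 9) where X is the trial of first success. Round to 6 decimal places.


P = (1-p)^(k-1) * p
(1-p)^(k-1) = 0.59^8 ≈ 0.01468304
P = 0.01468304 * 0.41 ≈ 0.006020048

0.006020


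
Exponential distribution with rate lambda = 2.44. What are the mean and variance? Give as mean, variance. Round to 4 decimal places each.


mean = 1/lam, var = 1/lam^2
mean = 1 / 2.44 = 25/61 ≈ 0.409836
lam^2 = 2.44^2 = 5.9536
var = 1 / 5.9536 = 625/3721 ≈ 0.167966

0.4098, 0.1680


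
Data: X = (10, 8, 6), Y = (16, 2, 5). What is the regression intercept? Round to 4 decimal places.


a = ybar - b*xbar, where b = sum((xi-xbar)(yi-ybar)) / sum((xi-xbar)^2)
n = 3, xbar = 24/3 = 8, ybar = 23/3 ≈ 7.666667
Sxy = sum((xi-xbar)(yi-ybar)) = 22
Sxx = sum((xi-xbar)^2) = 8
b = Sxy / Sxx = 2.75
a = 7.666667 - 2.75 * 8 = -43/3 ≈ -14.333333

-14.3333


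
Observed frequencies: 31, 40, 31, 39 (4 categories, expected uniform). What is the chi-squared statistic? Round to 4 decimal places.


chi2 = sum((O-E)^2/E), E = total/4
total = 141, E = 141/4 = 35.25
(31 - 35.25)^2 / 35.25 = 18.0625 / 35.25 = 289/564 ≈ 0.512411
(40 - 35.25)^2 / 35.25 = 22.5625 / 35.25 = 361/564 ≈ 0.640071
(31 - 35.25)^2 / 35.25 = 18.0625 / 35.25 = 289/564 ≈ 0.512411
(39 - 35.25)^2 / 35.25 = 14.0625 / 35.25 = 75/188 ≈ 0.398936
chi2 = 97/47 ≈ 2.063830

2.0638


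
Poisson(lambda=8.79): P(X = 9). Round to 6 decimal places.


P = e^(-lam) * lam^k / k!
e^(-8.79) ≈ 0.0001522480
lam^k = 8.79^9 ≈ 313256344.483561
k! = 9! = 362880
P = 0.0001522480 * 313256344.483561 / 362880 ≈ 0.131428

0.131428


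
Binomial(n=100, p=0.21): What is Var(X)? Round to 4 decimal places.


Var = n*p*(1-p) = 100 * 0.21 * 0.79 = 16.59

16.5900


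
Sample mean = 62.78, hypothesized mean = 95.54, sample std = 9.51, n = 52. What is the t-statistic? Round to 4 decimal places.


t = (xbar - mu0) / (s/sqrt(n))
xbar - mu0 = 62.78 - 95.54 = -32.76
sqrt(52) ≈ 7.21110255
s/sqrt(n) = 9.51 / 7.21110255 ≈ 1.31879972
t = -32.76 / 1.31879972 ≈ -24.840770

-24.8408


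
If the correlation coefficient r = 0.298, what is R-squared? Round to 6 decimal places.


R^2 = r^2 = (0.298)^2 = 0.088804

0.088804


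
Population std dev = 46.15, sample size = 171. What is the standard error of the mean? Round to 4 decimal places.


SE = sigma / sqrt(n)
sqrt(171) ≈ 13.076697
SE = 46.15 / 13.076697 ≈ 3.529179

3.5292


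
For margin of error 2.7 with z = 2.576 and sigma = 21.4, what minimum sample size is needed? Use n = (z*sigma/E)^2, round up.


z*sigma/E = 2.576 * 21.4 / 2.7 = 68908/3375 ≈ 20.417185
(z*sigma/E)^2 ≈ 416.861451
round up: n = 417

417


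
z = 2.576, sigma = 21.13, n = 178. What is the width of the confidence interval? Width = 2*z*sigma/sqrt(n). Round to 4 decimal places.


width = 2*z*sigma/sqrt(n)
2*z*sigma = 2 * 2.576 * 21.13 = 108.86176
sqrt(178) ≈ 13.341664
width = 108.86176 / 13.341664 ≈ 8.159534

8.1595


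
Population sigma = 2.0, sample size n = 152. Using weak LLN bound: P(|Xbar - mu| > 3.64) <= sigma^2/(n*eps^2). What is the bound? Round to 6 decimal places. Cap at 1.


bound = min(1, sigma^2/(n*eps^2))
sigma^2 = 2.0^2 = 4
n*eps^2 = 152 * 3.64^2 = 152 * 13.2496 = 2013.9392
sigma^2/(n*eps^2) = 4 / 2013.9392 ≈ 0.00198616

0.001986


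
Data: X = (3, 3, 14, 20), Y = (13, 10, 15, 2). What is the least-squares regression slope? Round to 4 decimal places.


b = sum((xi-xbar)(yi-ybar)) / sum((xi-xbar)^2)
n = 4, xbar = 40/4 = 10, ybar = 40/4 = 10
Sxy = sum((xi-xbar)(yi-ybar)) = -81
Sxx = sum((xi-xbar)^2) = 214
b = Sxy / Sxx = -81/214 ≈ -0.378505

-0.3785


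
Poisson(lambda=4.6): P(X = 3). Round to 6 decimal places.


P = e^(-lam) * lam^k / k!
e^(-4.6) ≈ 0.01005184
lam^k = 4.6^3 = 97.336
k! = 3! = 6
P = 0.01005184 * 97.336 / 6 ≈ 0.163068

0.163068


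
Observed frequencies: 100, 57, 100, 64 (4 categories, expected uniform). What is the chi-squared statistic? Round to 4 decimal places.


chi2 = sum((O-E)^2/E), E = total/4
total = 321, E = 321/4 = 80.25
(100 - 80.25)^2 / 80.25 = 390.0625 / 80.25 = 6241/1284 ≈ 4.860592
(57 - 80.25)^2 / 80.25 = 540.5625 / 80.25 = 2883/428 ≈ 6.735981
(100 - 80.25)^2 / 80.25 = 390.0625 / 80.25 = 6241/1284 ≈ 4.860592
(64 - 80.25)^2 / 80.25 = 264.0625 / 80.25 = 4225/1284 ≈ 3.290498
chi2 = 2113/107 ≈ 19.747664

19.7477


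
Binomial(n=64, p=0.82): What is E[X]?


E[X] = n*p = 64 * 0.82 = 52.48

52.48


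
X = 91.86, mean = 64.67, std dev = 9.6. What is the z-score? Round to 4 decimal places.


z = (X - mu) / sigma
X - mu = 91.86 - 64.67 = 27.19
z = 27.19 / 9.6 = 2719/960 ≈ 2.832292

2.8323


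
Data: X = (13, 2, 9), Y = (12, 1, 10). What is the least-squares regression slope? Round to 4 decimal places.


b = sum((xi-xbar)(yi-ybar)) / sum((xi-xbar)^2)
n = 3, xbar = 24/3 = 8, ybar = 23/3 ≈ 7.666667
Sxy = sum((xi-xbar)(yi-ybar)) = 64
Sxx = sum((xi-xbar)^2) = 62
b = Sxy / Sxx = 32/31 ≈ 1.032258

1.0323


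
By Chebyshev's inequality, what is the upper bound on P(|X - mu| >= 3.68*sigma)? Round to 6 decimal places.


P <= 1/k^2
k^2 = 3.68^2 = 13.5424
1/k^2 = 1 / 13.5424 = 625/8464 ≈ 0.07384216

0.073842


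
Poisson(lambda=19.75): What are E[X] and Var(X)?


E[X] = Var(X) = lambda = 19.75

19.75, 19.75


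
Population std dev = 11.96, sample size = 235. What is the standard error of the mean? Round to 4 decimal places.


SE = sigma / sqrt(n)
sqrt(235) ≈ 15.329710
SE = 11.96 / 15.329710 ≈ 0.780184

0.7802


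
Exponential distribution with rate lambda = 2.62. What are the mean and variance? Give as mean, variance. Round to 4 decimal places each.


mean = 1/lam, var = 1/lam^2
mean = 1 / 2.62 = 50/131 ≈ 0.381679
lam^2 = 2.62^2 = 6.8644
var = 1 / 6.8644 ≈ 0.145679

0.3817, 0.1457


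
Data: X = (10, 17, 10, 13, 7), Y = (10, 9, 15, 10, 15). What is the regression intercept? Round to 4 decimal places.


a = ybar - b*xbar, where b = sum((xi-xbar)(yi-ybar)) / sum((xi-xbar)^2)
n = 5, xbar = 57/5 = 11.4, ybar = 59/5 = 11.8
Sxy = sum((xi-xbar)(yi-ybar)) = -34.6
Sxx = sum((xi-xbar)^2) = 57.2
b = Sxy / Sxx = -173/286 ≈ -0.604895
a = 11.8 - (-0.604895) * 11.4 = 5347/286 ≈ 18.695804

18.6958


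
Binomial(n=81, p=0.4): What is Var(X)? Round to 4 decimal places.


Var = n*p*(1-p) = 81 * 0.4 * 0.6 = 19.44

19.4400


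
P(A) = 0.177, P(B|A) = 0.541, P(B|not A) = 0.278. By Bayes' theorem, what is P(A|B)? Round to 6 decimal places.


P(A|B) = P(B|A)*P(A) / P(B), P(B) = P(B|A)*P(A) + P(B|not A)*P(not A)
P(B|A)*P(A) = 0.541 * 0.177 = 0.095757
P(B|not A)*P(not A) = 0.278 * 0.823 = 0.228794
P(B) = 0.095757 + 0.228794 = 0.324551
P(A|B) = 0.095757 / 0.324551 ≈ 0.29504454

0.295045


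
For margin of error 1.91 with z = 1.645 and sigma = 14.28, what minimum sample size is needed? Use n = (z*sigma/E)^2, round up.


z*sigma/E = 1.645 * 14.28 / 1.91 = 117453/9550 ≈ 12.298743
(z*sigma/E)^2 ≈ 151.259091
round up: n = 152

152


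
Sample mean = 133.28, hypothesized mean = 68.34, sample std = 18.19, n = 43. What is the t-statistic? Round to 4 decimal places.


t = (xbar - mu0) / (s/sqrt(n))
xbar - mu0 = 133.28 - 68.34 = 64.94
sqrt(43) ≈ 6.55743852
s/sqrt(n) = 18.19 / 6.55743852 ≈ 2.77394899
t = 64.94 / 2.77394899 ≈ 23.410668

23.4107


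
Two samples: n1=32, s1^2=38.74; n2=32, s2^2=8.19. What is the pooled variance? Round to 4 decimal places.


sp^2 = ((n1-1)*s1^2 + (n2-1)*s2^2)/(n1+n2-2)
(n1-1)*s1^2 = 31 * 38.74 = 1200.94
(n2-1)*s2^2 = 31 * 8.19 = 253.89
numerator = 1200.94 + 253.89 = 1454.83
n1+n2-2 = 62
sp^2 = 1454.83 / 62 = 23.465

23.4650


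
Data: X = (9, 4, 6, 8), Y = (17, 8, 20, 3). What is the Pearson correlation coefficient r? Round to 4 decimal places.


r = sum((xi-xbar)(yi-ybar)) / sqrt(sum((xi-xbar)^2) * sum((yi-ybar)^2))
n = 4, xbar = 27/4 = 6.75, ybar = 48/4 = 12
Sxy = sum((xi-xbar)(yi-ybar)) = 5
Sxx = sum((xi-xbar)^2) = 14.75
Syy = sum((yi-ybar)^2) = 186
sqrt(Sxx*Syy) ≈ 52.378431
r = Sxy / sqrt(Sxx*Syy) = 5 / 52.378431 ≈ 0.095459

0.0955


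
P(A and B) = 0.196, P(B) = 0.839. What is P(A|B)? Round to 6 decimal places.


P(A|B) = P(A and B) / P(B) = 0.196 / 0.839 = 196/839 ≈ 0.23361144

0.233611


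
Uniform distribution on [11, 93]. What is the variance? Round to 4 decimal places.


Var = (b-a)^2 / 12
(b-a)^2 = (93 - 11)^2 = 6724
Var = 6724/12 ≈ 560.333333

560.3333


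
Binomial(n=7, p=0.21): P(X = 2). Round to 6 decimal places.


P = C(n,k) * p^k * (1-p)^(n-k)
C(7,2) = 21
p^k = 0.21^2 = 0.0441
(1-p)^(n-k) = 0.79^5 ≈ 0.3077056
P = 21 * 0.0441 * 0.3077056 ≈ 0.284966

0.284966


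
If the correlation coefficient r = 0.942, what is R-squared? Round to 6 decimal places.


R^2 = r^2 = (0.942)^2 = 0.887364

0.887364


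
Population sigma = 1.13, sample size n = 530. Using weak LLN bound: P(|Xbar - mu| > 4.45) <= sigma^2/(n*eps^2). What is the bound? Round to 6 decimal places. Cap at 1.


bound = min(1, sigma^2/(n*eps^2))
sigma^2 = 1.13^2 = 1.2769
n*eps^2 = 530 * 4.45^2 = 530 * 19.8025 = 10495.325
sigma^2/(n*eps^2) = 1.2769 / 10495.325 ≈ 0.00012166

0.000122


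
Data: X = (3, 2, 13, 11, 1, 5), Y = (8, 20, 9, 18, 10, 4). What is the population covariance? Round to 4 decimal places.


Cov = (1/n)*sum((xi-xbar)(yi-ybar))
n = 6, xbar = 35/6 ≈ 5.833333, ybar = 69/6 = 11.5
sum((xi-xbar)(yi-ybar)) = 6.5
Cov = 6.5 / 6 = 13/12 ≈ 1.083333

1.0833


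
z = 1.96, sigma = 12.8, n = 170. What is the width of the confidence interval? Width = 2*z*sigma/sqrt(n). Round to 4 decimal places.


width = 2*z*sigma/sqrt(n)
2*z*sigma = 2 * 1.96 * 12.8 = 50.176
sqrt(170) ≈ 13.038405
width = 50.176 / 13.038405 ≈ 3.848324

3.8483


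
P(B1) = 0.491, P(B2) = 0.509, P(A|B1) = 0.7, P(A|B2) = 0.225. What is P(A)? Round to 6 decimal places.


P(A) = P(A|B1)*P(B1) + P(A|B2)*P(B2)
P(A|B1)*P(B1) = 0.7 * 0.491 = 0.3437
P(A|B2)*P(B2) = 0.225 * 0.509 = 0.114525
P(A) = 0.3437 + 0.114525 = 0.458225

0.458225


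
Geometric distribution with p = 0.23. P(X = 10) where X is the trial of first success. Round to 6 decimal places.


P = (1-p)^(k-1) * p
(1-p)^(k-1) = 0.77^9 ≈ 0.09515169
P = 0.09515169 * 0.23 ≈ 0.02188489

0.021885


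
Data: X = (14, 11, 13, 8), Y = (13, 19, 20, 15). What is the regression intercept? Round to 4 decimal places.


a = ybar - b*xbar, where b = sum((xi-xbar)(yi-ybar)) / sum((xi-xbar)^2)
n = 4, xbar = 46/4 = 11.5, ybar = 67/4 = 16.75
Sxy = sum((xi-xbar)(yi-ybar)) = 0.5
Sxx = sum((xi-xbar)^2) = 21
b = Sxy / Sxx = 1/42 ≈ 0.023810
a = 16.75 - 0.023810 * 11.5 = 346/21 ≈ 16.476190

16.4762


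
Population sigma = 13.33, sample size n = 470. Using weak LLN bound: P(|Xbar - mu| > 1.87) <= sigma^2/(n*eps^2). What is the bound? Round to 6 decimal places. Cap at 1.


bound = min(1, sigma^2/(n*eps^2))
sigma^2 = 13.33^2 = 177.6889
n*eps^2 = 470 * 1.87^2 = 470 * 3.4969 = 1643.543
sigma^2/(n*eps^2) = 177.6889 / 1643.543 ≈ 0.10811333

0.108113


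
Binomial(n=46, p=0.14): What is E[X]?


E[X] = n*p = 46 * 0.14 = 6.44

6.44


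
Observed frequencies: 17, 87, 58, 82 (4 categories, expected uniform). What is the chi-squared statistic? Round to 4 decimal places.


chi2 = sum((O-E)^2/E), E = total/4
total = 244, E = 244/4 = 61
(17 - 61)^2 / 61 = 1936 / 61 = 1936/61 ≈ 31.737705
(87 - 61)^2 / 61 = 676 / 61 = 676/61 ≈ 11.081967
(58 - 61)^2 / 61 = 9 / 61 = 9/61 ≈ 0.147541
(82 - 61)^2 / 61 = 441 / 61 = 441/61 ≈ 7.229508
chi2 = 3062/61 ≈ 50.196721

50.1967


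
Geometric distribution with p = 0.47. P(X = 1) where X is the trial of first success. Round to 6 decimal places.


P = (1-p)^(k-1) * p
(1-p)^(k-1) = 0.53^0 = 1
P = 1 * 0.47 = 0.47

0.470000


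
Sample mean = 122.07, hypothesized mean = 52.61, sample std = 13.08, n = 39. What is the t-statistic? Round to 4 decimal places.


t = (xbar - mu0) / (s/sqrt(n))
xbar - mu0 = 122.07 - 52.61 = 69.46
sqrt(39) ≈ 6.24499800
s/sqrt(n) = 13.08 / 6.24499800 ≈ 2.09447625
t = 69.46 / 2.09447625 ≈ 33.163422

33.1634


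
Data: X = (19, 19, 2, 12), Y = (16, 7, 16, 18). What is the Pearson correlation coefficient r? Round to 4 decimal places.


r = sum((xi-xbar)(yi-ybar)) / sqrt(sum((xi-xbar)^2) * sum((yi-ybar)^2))
n = 4, xbar = 52/4 = 13, ybar = 57/4 = 14.25
Sxy = sum((xi-xbar)(yi-ybar)) = -56
Sxx = sum((xi-xbar)^2) = 194
Syy = sum((yi-ybar)^2) = 72.75
sqrt(Sxx*Syy) ≈ 118.800253
r = Sxy / sqrt(Sxx*Syy) = -56 / 118.800253 ≈ -0.471379

-0.4714


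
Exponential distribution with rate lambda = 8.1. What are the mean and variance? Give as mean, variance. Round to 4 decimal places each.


mean = 1/lam, var = 1/lam^2
mean = 1 / 8.1 = 10/81 ≈ 0.123457
lam^2 = 8.1^2 = 65.61
var = 1 / 65.61 = 100/6561 ≈ 0.015242

0.1235, 0.0152


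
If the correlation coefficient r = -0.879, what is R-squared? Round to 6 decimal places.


R^2 = r^2 = (-0.879)^2 = 0.772641

0.772641


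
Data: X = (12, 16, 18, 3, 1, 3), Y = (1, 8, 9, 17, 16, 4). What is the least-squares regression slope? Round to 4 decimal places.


b = sum((xi-xbar)(yi-ybar)) / sum((xi-xbar)^2)
n = 6, xbar = 53/6 ≈ 8.833333, ybar = 55/6 ≈ 9.166667
Sxy = sum((xi-xbar)(yi-ybar)) = -629/6 ≈ -104.833333
Sxx = sum((xi-xbar)^2) = 1649/6 ≈ 274.833333
b = Sxy / Sxx = -37/97 ≈ -0.381443

-0.3814


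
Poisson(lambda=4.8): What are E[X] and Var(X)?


E[X] = Var(X) = lambda = 4.8

4.8, 4.8


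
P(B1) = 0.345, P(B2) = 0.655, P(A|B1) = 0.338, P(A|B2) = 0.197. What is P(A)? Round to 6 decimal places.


P(A) = P(A|B1)*P(B1) + P(A|B2)*P(B2)
P(A|B1)*P(B1) = 0.338 * 0.345 = 0.11661
P(A|B2)*P(B2) = 0.197 * 0.655 = 0.129035
P(A) = 0.11661 + 0.129035 = 0.245645

0.245645


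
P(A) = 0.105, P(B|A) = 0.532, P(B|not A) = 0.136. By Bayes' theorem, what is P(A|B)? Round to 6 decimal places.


P(A|B) = P(B|A)*P(A) / P(B), P(B) = P(B|A)*P(A) + P(B|not A)*P(not A)
P(B|A)*P(A) = 0.532 * 0.105 = 0.05586
P(B|not A)*P(not A) = 0.136 * 0.895 = 0.12172
P(B) = 0.05586 + 0.12172 = 0.17758
P(A|B) = 0.05586 / 0.17758 = 2793/8879 ≈ 0.31456245

0.314562


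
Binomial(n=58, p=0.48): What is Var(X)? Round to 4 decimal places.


Var = n*p*(1-p) = 58 * 0.48 * 0.52 = 14.4768

14.4768


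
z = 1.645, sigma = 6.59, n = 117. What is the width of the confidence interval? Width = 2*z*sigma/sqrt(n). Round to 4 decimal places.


width = 2*z*sigma/sqrt(n)
2*z*sigma = 2 * 1.645 * 6.59 = 21.6811
sqrt(117) ≈ 10.816654
width = 21.6811 / 10.816654 ≈ 2.004418

2.0044


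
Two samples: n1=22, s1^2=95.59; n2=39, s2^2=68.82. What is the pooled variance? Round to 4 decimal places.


sp^2 = ((n1-1)*s1^2 + (n2-1)*s2^2)/(n1+n2-2)
(n1-1)*s1^2 = 21 * 95.59 = 2007.39
(n2-1)*s2^2 = 38 * 68.82 = 2615.16
numerator = 2007.39 + 2615.16 = 4622.55
n1+n2-2 = 59
sp^2 = 4622.55 / 59 = 92451/1180 ≈ 78.348305

78.3483


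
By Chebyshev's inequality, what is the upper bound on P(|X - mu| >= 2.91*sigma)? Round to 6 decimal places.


P <= 1/k^2
k^2 = 2.91^2 = 8.4681
1/k^2 = 1 / 8.4681 ≈ 0.11809024

0.118090


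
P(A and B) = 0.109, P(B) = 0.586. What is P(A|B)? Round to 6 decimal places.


P(A|B) = P(A and B) / P(B) = 0.109 / 0.586 = 109/586 ≈ 0.18600683

0.186007


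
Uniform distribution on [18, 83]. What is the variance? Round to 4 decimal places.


Var = (b-a)^2 / 12
(b-a)^2 = (83 - 18)^2 = 4225
Var = 4225/12 ≈ 352.083333

352.0833


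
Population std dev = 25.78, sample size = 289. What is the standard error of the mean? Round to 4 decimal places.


SE = sigma / sqrt(n)
sqrt(289) = 17
SE = 25.78 / 17 = 1289/850 ≈ 1.516471

1.5165


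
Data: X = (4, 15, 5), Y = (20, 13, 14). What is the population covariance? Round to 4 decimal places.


Cov = (1/n)*sum((xi-xbar)(yi-ybar))
n = 3, xbar = 24/3 = 8, ybar = 47/3 ≈ 15.666667
sum((xi-xbar)(yi-ybar)) = -31
Cov = -31 / 3 = -31/3 ≈ -10.333333

-10.3333


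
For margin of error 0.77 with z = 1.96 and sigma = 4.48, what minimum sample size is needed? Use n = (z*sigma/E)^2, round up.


z*sigma/E = 1.96 * 4.48 / 0.77 = 3136/275 ≈ 11.403636
(z*sigma/E)^2 ≈ 130.042922
round up: n = 131

131


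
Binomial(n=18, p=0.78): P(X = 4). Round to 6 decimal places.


P = C(n,k) * p^k * (1-p)^(n-k)
C(18,4) = 3060
p^k = 0.78^4 ≈ 0.3701506
(1-p)^(n-k) = 0.22^14 ≈ 0.0000000006221821
P = 3060 * 0.3701506 * 0.0000000006221821 ≈ 0.000001

0.000001


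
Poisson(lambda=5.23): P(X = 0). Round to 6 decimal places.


P = e^(-lam) * lam^k / k!
e^(-5.23) ≈ 0.005353525
lam^k = 5.23^0 = 1
k! = 0! = 1
P = 0.005353525 * 1 / 1 ≈ 0.005354

0.005354


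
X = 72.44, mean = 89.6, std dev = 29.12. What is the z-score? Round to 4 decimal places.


z = (X - mu) / sigma
X - mu = 72.44 - 89.6 = -17.16
z = -17.16 / 29.12 = -33/56 ≈ -0.589286

-0.5893


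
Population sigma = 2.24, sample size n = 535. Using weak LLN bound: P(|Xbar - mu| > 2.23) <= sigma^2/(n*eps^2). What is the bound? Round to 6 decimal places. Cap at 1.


bound = min(1, sigma^2/(n*eps^2))
sigma^2 = 2.24^2 = 5.0176
n*eps^2 = 535 * 2.23^2 = 535 * 4.9729 = 2660.5015
sigma^2/(n*eps^2) = 5.0176 / 2660.5015 ≈ 0.00188596

0.001886


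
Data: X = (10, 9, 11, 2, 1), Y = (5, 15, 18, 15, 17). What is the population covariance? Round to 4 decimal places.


Cov = (1/n)*sum((xi-xbar)(yi-ybar))
n = 5, xbar = 33/5 = 6.6, ybar = 70/5 = 14
sum((xi-xbar)(yi-ybar)) = -32
Cov = -32 / 5 = -6.4

-6.4000


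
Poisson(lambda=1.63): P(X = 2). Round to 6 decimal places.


P = e^(-lam) * lam^k / k!
e^(-1.63) ≈ 0.1959296
lam^k = 1.63^2 = 2.6569
k! = 2! = 2
P = 0.1959296 * 2.6569 / 2 ≈ 0.260283

0.260283


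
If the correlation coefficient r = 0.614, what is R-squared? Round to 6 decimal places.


R^2 = r^2 = (0.614)^2 = 0.376996

0.376996


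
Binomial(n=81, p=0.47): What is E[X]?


E[X] = n*p = 81 * 0.47 = 38.07

38.07


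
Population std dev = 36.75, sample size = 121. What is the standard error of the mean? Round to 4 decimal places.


SE = sigma / sqrt(n)
sqrt(121) = 11
SE = 36.75 / 11 = 147/44 ≈ 3.340909

3.3409


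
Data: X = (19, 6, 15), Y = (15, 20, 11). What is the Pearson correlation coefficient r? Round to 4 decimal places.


r = sum((xi-xbar)(yi-ybar)) / sqrt(sum((xi-xbar)^2) * sum((yi-ybar)^2))
n = 3, xbar = 40/3 ≈ 13.333333, ybar = 46/3 ≈ 15.333333
Sxy = sum((xi-xbar)(yi-ybar)) = -130/3 ≈ -43.333333
Sxx = sum((xi-xbar)^2) = 266/3 ≈ 88.666667
Syy = sum((yi-ybar)^2) = 122/3 ≈ 40.666667
sqrt(Sxx*Syy) ≈ 60.048129
r = Sxy / sqrt(Sxx*Syy) = -43.333333 / 60.048129 ≈ -0.721643

-0.7216


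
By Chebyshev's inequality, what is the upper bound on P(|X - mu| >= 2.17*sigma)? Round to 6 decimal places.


P <= 1/k^2
k^2 = 2.17^2 = 4.7089
1/k^2 = 1 / 4.7089 ≈ 0.21236382

0.212364


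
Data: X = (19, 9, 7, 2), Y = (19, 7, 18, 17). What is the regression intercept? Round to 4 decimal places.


a = ybar - b*xbar, where b = sum((xi-xbar)(yi-ybar)) / sum((xi-xbar)^2)
n = 4, xbar = 37/4 = 9.25, ybar = 61/4 = 15.25
Sxy = sum((xi-xbar)(yi-ybar)) = 19.75
Sxx = sum((xi-xbar)^2) = 152.75
b = Sxy / Sxx = 79/611 ≈ 0.129296
a = 15.25 - 0.129296 * 9.25 = 8587/611 ≈ 14.054010

14.0540


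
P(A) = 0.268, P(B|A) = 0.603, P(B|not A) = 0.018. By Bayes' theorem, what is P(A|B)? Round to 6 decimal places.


P(A|B) = P(B|A)*P(A) / P(B), P(B) = P(B|A)*P(A) + P(B|not A)*P(not A)
P(B|A)*P(A) = 0.603 * 0.268 = 0.161604
P(B|not A)*P(not A) = 0.018 * 0.732 = 0.013176
P(B) = 0.161604 + 0.013176 = 0.17478
P(A|B) = 0.161604 / 0.17478 = 4489/4855 ≈ 0.92461380

0.924614


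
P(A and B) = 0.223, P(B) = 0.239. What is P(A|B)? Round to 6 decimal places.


P(A|B) = P(A and B) / P(B) = 0.223 / 0.239 = 223/239 ≈ 0.93305439

0.933054


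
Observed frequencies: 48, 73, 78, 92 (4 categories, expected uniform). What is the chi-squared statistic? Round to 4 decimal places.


chi2 = sum((O-E)^2/E), E = total/4
total = 291, E = 291/4 = 72.75
(48 - 72.75)^2 / 72.75 = 612.5625 / 72.75 = 3267/388 ≈ 8.420103
(73 - 72.75)^2 / 72.75 = 0.0625 / 72.75 = 1/1164 ≈ 0.000859
(78 - 72.75)^2 / 72.75 = 27.5625 / 72.75 = 147/388 ≈ 0.378866
(92 - 72.75)^2 / 72.75 = 370.5625 / 72.75 = 5929/1164 ≈ 5.093643
chi2 = 4043/291 ≈ 13.893471

13.8935
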